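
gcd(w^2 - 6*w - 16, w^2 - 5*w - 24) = w - 8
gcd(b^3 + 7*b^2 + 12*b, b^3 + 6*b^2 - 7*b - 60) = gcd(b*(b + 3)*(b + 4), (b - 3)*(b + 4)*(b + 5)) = b + 4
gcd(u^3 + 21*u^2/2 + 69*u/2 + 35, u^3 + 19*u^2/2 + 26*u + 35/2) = u^2 + 17*u/2 + 35/2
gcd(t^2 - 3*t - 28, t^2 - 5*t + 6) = 1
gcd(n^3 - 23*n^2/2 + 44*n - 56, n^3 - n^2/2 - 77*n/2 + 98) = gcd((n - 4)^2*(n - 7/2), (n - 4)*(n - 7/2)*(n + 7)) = n^2 - 15*n/2 + 14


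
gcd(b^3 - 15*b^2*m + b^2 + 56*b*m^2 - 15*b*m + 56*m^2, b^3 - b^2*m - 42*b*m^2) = b - 7*m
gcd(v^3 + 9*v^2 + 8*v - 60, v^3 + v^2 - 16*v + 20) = v^2 + 3*v - 10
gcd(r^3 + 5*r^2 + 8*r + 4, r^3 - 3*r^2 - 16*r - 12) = r^2 + 3*r + 2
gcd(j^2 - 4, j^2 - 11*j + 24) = 1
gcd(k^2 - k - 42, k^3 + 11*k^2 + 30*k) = k + 6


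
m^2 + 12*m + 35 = (m + 5)*(m + 7)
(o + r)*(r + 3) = o*r + 3*o + r^2 + 3*r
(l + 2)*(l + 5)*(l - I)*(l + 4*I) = l^4 + 7*l^3 + 3*I*l^3 + 14*l^2 + 21*I*l^2 + 28*l + 30*I*l + 40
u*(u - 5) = u^2 - 5*u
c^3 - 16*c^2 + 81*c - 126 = (c - 7)*(c - 6)*(c - 3)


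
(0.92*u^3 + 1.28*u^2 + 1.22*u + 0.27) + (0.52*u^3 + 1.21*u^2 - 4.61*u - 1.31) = 1.44*u^3 + 2.49*u^2 - 3.39*u - 1.04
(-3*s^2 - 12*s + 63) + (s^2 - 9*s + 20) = -2*s^2 - 21*s + 83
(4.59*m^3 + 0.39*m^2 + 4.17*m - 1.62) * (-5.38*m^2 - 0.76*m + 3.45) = -24.6942*m^5 - 5.5866*m^4 - 6.8955*m^3 + 6.8919*m^2 + 15.6177*m - 5.589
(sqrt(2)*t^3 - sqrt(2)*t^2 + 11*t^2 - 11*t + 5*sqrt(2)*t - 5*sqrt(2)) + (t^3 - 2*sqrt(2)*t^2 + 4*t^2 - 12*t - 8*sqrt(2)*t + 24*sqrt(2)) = t^3 + sqrt(2)*t^3 - 3*sqrt(2)*t^2 + 15*t^2 - 23*t - 3*sqrt(2)*t + 19*sqrt(2)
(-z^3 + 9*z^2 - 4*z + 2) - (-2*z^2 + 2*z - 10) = -z^3 + 11*z^2 - 6*z + 12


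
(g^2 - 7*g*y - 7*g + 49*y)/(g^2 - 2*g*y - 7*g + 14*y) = (-g + 7*y)/(-g + 2*y)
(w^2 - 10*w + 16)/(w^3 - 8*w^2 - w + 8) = (w - 2)/(w^2 - 1)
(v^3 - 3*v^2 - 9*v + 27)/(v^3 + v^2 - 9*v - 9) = (v - 3)/(v + 1)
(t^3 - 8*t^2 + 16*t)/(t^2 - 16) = t*(t - 4)/(t + 4)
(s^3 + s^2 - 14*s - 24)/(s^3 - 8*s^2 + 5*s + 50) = (s^2 - s - 12)/(s^2 - 10*s + 25)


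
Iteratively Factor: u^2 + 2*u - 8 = (u - 2)*(u + 4)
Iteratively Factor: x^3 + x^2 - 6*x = (x)*(x^2 + x - 6) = x*(x + 3)*(x - 2)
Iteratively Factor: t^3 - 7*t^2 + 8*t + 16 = (t - 4)*(t^2 - 3*t - 4) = (t - 4)*(t + 1)*(t - 4)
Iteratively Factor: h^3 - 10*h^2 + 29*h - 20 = (h - 4)*(h^2 - 6*h + 5) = (h - 4)*(h - 1)*(h - 5)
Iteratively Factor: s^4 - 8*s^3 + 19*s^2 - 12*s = (s - 1)*(s^3 - 7*s^2 + 12*s) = (s - 3)*(s - 1)*(s^2 - 4*s) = s*(s - 3)*(s - 1)*(s - 4)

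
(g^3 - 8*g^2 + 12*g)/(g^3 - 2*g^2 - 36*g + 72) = g/(g + 6)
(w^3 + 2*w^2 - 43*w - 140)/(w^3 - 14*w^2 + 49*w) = (w^2 + 9*w + 20)/(w*(w - 7))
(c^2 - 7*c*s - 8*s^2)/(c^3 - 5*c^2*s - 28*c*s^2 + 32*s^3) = (-c - s)/(-c^2 - 3*c*s + 4*s^2)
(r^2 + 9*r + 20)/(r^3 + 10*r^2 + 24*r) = (r + 5)/(r*(r + 6))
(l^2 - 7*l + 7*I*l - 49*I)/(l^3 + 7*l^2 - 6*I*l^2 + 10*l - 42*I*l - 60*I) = (l^2 + l*(-7 + 7*I) - 49*I)/(l^3 + l^2*(7 - 6*I) + l*(10 - 42*I) - 60*I)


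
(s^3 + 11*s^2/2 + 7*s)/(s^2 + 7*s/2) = s + 2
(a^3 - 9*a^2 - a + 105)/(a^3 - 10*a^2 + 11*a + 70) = (a + 3)/(a + 2)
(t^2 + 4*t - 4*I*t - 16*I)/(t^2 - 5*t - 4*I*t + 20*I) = (t + 4)/(t - 5)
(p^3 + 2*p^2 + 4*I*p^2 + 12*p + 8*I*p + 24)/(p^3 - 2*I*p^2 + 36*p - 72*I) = (p + 2)/(p - 6*I)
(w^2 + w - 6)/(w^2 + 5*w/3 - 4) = 3*(w - 2)/(3*w - 4)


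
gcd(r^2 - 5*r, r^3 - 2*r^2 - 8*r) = r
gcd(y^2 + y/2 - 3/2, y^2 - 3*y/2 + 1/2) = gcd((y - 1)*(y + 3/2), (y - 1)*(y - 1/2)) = y - 1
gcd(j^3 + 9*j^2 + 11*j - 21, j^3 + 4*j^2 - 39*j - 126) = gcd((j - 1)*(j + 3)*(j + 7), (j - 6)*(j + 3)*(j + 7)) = j^2 + 10*j + 21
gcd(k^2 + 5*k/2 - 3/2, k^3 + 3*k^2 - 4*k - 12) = k + 3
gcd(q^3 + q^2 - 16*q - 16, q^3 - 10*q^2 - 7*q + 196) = q + 4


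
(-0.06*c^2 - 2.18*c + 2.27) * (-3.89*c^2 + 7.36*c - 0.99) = 0.2334*c^4 + 8.0386*c^3 - 24.8157*c^2 + 18.8654*c - 2.2473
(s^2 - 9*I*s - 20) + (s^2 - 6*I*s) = 2*s^2 - 15*I*s - 20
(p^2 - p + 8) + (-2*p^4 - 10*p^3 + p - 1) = -2*p^4 - 10*p^3 + p^2 + 7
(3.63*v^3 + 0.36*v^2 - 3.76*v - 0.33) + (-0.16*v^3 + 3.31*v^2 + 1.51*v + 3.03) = 3.47*v^3 + 3.67*v^2 - 2.25*v + 2.7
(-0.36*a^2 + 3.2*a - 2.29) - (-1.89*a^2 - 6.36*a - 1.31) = 1.53*a^2 + 9.56*a - 0.98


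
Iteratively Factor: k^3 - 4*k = (k + 2)*(k^2 - 2*k) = k*(k + 2)*(k - 2)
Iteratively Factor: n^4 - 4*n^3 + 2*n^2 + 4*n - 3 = (n + 1)*(n^3 - 5*n^2 + 7*n - 3) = (n - 1)*(n + 1)*(n^2 - 4*n + 3) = (n - 1)^2*(n + 1)*(n - 3)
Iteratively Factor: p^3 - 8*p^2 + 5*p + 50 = (p + 2)*(p^2 - 10*p + 25) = (p - 5)*(p + 2)*(p - 5)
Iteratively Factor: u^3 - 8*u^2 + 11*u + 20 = (u - 4)*(u^2 - 4*u - 5) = (u - 5)*(u - 4)*(u + 1)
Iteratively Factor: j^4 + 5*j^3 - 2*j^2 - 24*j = (j)*(j^3 + 5*j^2 - 2*j - 24) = j*(j - 2)*(j^2 + 7*j + 12) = j*(j - 2)*(j + 4)*(j + 3)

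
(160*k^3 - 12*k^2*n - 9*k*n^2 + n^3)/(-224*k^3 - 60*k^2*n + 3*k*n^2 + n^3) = (-5*k + n)/(7*k + n)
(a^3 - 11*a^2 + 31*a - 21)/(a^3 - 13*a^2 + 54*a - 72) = (a^2 - 8*a + 7)/(a^2 - 10*a + 24)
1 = 1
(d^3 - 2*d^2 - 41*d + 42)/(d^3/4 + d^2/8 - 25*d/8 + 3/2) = 8*(d^3 - 2*d^2 - 41*d + 42)/(2*d^3 + d^2 - 25*d + 12)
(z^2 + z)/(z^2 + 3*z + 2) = z/(z + 2)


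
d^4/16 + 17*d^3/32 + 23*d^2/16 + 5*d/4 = d*(d/4 + 1/2)*(d/4 + 1)*(d + 5/2)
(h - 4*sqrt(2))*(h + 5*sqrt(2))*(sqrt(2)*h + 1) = sqrt(2)*h^3 + 3*h^2 - 39*sqrt(2)*h - 40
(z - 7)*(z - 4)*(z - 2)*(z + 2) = z^4 - 11*z^3 + 24*z^2 + 44*z - 112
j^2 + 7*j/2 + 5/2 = (j + 1)*(j + 5/2)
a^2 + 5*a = a*(a + 5)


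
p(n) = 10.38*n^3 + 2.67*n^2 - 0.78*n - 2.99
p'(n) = 31.14*n^2 + 5.34*n - 0.78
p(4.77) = 1180.59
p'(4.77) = 733.22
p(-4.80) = -1085.67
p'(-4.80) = 691.05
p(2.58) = 191.03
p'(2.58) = 220.28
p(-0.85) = -6.77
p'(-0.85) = 17.18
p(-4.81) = -1092.60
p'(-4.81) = 693.99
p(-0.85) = -6.77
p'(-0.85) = 17.18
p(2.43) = 159.82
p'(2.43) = 196.07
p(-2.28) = -110.36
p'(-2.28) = 148.92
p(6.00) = 2330.53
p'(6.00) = 1152.30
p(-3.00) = -256.88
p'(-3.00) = 263.46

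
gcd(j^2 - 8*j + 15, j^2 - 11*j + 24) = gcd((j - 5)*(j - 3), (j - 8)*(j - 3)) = j - 3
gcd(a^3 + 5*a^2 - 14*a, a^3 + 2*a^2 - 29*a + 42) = a^2 + 5*a - 14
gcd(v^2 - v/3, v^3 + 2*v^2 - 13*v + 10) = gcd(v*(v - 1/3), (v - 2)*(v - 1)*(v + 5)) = 1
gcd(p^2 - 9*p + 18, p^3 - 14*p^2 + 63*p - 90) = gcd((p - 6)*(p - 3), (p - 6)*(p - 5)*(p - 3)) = p^2 - 9*p + 18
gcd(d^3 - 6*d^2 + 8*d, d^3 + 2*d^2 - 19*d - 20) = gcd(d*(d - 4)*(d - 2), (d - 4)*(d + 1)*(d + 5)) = d - 4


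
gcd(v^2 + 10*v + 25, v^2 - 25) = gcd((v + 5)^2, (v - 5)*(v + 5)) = v + 5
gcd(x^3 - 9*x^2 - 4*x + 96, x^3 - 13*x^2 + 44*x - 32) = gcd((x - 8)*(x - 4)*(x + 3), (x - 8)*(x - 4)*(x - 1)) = x^2 - 12*x + 32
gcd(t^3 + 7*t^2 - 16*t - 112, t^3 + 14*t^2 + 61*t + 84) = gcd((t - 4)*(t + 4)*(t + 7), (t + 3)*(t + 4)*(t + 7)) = t^2 + 11*t + 28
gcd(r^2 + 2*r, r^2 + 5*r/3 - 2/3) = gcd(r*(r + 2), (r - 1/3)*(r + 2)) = r + 2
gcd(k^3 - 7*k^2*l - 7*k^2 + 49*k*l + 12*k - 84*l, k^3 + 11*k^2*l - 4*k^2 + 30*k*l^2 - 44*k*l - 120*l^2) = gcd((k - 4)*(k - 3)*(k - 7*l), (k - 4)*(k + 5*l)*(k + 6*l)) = k - 4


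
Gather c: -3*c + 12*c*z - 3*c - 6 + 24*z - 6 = c*(12*z - 6) + 24*z - 12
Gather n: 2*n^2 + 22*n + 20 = 2*n^2 + 22*n + 20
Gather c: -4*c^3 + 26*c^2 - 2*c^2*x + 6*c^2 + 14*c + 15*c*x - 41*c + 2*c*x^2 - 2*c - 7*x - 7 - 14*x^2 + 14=-4*c^3 + c^2*(32 - 2*x) + c*(2*x^2 + 15*x - 29) - 14*x^2 - 7*x + 7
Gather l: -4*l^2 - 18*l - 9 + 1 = -4*l^2 - 18*l - 8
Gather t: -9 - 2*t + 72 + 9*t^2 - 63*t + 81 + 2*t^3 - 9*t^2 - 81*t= 2*t^3 - 146*t + 144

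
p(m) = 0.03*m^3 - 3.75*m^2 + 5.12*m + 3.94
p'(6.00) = -36.64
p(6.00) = -93.86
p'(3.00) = -16.57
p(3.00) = -13.64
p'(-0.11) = 5.95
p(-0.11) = 3.33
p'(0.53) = 1.17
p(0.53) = 5.60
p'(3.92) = -22.90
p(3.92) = -31.81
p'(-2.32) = 23.00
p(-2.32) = -28.50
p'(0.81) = -0.90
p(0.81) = 5.64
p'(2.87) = -15.66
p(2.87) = -11.54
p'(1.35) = -4.84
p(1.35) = 4.09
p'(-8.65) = 76.73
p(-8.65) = -340.35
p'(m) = 0.09*m^2 - 7.5*m + 5.12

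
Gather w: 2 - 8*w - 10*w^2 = -10*w^2 - 8*w + 2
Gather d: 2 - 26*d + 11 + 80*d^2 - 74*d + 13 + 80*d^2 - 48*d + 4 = 160*d^2 - 148*d + 30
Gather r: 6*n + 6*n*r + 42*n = 6*n*r + 48*n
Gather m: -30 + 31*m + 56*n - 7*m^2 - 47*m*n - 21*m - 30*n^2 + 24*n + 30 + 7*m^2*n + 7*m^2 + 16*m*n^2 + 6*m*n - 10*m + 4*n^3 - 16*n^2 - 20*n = 7*m^2*n + m*(16*n^2 - 41*n) + 4*n^3 - 46*n^2 + 60*n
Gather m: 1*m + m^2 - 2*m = m^2 - m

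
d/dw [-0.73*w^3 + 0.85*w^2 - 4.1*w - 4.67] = -2.19*w^2 + 1.7*w - 4.1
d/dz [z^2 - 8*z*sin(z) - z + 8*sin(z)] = -8*z*cos(z) + 2*z + 8*sqrt(2)*cos(z + pi/4) - 1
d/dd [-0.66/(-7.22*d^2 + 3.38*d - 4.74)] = (2.2308 - 9.5304*d)/(7.22*d^2 - 3.38*d + 4.74)^2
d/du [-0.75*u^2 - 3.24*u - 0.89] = -1.5*u - 3.24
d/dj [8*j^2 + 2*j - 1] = 16*j + 2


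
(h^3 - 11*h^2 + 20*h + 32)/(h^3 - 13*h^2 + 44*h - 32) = (h + 1)/(h - 1)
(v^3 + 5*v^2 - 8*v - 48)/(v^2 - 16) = (v^2 + v - 12)/(v - 4)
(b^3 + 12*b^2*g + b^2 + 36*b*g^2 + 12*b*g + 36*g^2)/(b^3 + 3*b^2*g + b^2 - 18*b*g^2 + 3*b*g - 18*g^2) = (b + 6*g)/(b - 3*g)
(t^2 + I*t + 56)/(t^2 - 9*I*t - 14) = (t + 8*I)/(t - 2*I)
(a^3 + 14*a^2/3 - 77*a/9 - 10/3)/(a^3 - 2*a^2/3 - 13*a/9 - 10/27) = 3*(a + 6)/(3*a + 2)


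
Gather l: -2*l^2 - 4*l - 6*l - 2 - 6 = -2*l^2 - 10*l - 8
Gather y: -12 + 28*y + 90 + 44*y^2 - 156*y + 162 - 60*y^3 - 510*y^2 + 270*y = -60*y^3 - 466*y^2 + 142*y + 240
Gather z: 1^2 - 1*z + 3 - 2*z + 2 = 6 - 3*z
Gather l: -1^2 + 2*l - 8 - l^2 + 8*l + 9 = -l^2 + 10*l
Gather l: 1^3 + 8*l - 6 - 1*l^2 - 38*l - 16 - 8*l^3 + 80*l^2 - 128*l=-8*l^3 + 79*l^2 - 158*l - 21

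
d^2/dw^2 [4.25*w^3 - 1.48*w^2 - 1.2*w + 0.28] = 25.5*w - 2.96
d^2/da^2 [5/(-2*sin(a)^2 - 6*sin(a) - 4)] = 5*(4*sin(a)^3 + 5*sin(a)^2 - 10*sin(a) - 14)/(2*(sin(a) + 1)^2*(sin(a) + 2)^3)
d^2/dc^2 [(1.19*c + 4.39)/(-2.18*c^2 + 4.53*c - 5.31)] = (-(1.19*c + 4.39)*(4.36*c - 4.53)*(8.72*c - 9.06) + (15.5652*c + 8.359)*(2.18*c^2 - 4.53*c + 5.31))/(2.18*c^2 - 4.53*c + 5.31)^3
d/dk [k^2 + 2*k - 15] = 2*k + 2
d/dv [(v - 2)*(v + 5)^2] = (v + 5)*(3*v + 1)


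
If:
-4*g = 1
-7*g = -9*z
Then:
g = -1/4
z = -7/36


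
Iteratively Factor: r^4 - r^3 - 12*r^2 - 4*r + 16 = (r + 2)*(r^3 - 3*r^2 - 6*r + 8) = (r - 4)*(r + 2)*(r^2 + r - 2) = (r - 4)*(r + 2)^2*(r - 1)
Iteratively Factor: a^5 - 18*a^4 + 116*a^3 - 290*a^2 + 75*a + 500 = (a - 5)*(a^4 - 13*a^3 + 51*a^2 - 35*a - 100) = (a - 5)*(a - 4)*(a^3 - 9*a^2 + 15*a + 25) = (a - 5)^2*(a - 4)*(a^2 - 4*a - 5) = (a - 5)^3*(a - 4)*(a + 1)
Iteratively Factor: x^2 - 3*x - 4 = (x - 4)*(x + 1)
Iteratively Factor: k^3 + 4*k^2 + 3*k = (k + 1)*(k^2 + 3*k) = k*(k + 1)*(k + 3)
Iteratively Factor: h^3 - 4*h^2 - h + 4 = (h - 1)*(h^2 - 3*h - 4) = (h - 4)*(h - 1)*(h + 1)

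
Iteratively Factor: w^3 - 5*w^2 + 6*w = (w - 2)*(w^2 - 3*w) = (w - 3)*(w - 2)*(w)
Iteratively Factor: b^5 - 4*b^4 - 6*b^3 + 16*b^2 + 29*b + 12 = (b + 1)*(b^4 - 5*b^3 - b^2 + 17*b + 12) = (b + 1)^2*(b^3 - 6*b^2 + 5*b + 12) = (b - 4)*(b + 1)^2*(b^2 - 2*b - 3) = (b - 4)*(b - 3)*(b + 1)^2*(b + 1)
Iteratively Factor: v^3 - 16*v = (v)*(v^2 - 16) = v*(v - 4)*(v + 4)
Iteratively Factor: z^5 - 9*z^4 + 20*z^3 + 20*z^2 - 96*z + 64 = (z + 2)*(z^4 - 11*z^3 + 42*z^2 - 64*z + 32) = (z - 1)*(z + 2)*(z^3 - 10*z^2 + 32*z - 32) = (z - 4)*(z - 1)*(z + 2)*(z^2 - 6*z + 8) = (z - 4)^2*(z - 1)*(z + 2)*(z - 2)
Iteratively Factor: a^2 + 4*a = (a + 4)*(a)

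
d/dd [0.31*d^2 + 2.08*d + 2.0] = 0.62*d + 2.08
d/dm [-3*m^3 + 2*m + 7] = 2 - 9*m^2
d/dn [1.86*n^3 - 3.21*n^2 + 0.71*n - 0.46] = 5.58*n^2 - 6.42*n + 0.71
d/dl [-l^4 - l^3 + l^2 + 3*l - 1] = -4*l^3 - 3*l^2 + 2*l + 3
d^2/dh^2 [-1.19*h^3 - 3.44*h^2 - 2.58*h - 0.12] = -7.14*h - 6.88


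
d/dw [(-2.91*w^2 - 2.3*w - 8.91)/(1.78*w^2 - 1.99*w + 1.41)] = (9.8849*w^2 + 23.5134*w - 20.9739)/(3.1684*w^4 - 7.0844*w^3 + 8.9797*w^2 - 5.6118*w + 1.9881)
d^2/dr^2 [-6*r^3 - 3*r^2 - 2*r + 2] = -36*r - 6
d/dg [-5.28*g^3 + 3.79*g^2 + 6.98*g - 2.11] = -15.84*g^2 + 7.58*g + 6.98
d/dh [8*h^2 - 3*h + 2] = 16*h - 3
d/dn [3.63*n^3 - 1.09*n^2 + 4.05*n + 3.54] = 10.89*n^2 - 2.18*n + 4.05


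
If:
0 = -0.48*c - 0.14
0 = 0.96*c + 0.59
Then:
No Solution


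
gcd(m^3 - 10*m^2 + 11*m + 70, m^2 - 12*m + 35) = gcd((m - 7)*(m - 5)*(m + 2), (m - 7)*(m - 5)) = m^2 - 12*m + 35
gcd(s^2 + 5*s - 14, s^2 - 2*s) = s - 2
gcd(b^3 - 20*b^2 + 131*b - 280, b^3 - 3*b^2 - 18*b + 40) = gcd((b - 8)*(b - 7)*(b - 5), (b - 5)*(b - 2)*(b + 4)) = b - 5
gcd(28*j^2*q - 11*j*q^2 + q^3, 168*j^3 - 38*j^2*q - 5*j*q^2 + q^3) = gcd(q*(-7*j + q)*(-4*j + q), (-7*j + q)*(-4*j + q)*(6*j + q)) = 28*j^2 - 11*j*q + q^2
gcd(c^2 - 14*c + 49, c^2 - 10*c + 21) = c - 7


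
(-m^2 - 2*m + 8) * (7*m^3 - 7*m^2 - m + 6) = -7*m^5 - 7*m^4 + 71*m^3 - 60*m^2 - 20*m + 48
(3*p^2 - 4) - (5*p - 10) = 3*p^2 - 5*p + 6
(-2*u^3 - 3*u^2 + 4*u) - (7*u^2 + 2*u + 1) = -2*u^3 - 10*u^2 + 2*u - 1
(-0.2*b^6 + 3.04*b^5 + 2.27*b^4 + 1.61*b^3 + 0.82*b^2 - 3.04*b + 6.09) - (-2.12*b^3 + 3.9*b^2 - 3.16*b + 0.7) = -0.2*b^6 + 3.04*b^5 + 2.27*b^4 + 3.73*b^3 - 3.08*b^2 + 0.12*b + 5.39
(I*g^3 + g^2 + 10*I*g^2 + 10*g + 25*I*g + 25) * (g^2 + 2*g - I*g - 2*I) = I*g^5 + 2*g^4 + 12*I*g^4 + 24*g^3 + 44*I*g^3 + 90*g^2 + 38*I*g^2 + 100*g - 45*I*g - 50*I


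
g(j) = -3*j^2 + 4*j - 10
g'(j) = 4 - 6*j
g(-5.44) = -120.54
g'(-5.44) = 36.64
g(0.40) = -8.88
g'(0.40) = 1.60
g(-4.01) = -74.28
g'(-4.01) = 28.06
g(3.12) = -26.72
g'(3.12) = -14.72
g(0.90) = -8.83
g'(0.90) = -1.40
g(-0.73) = -14.52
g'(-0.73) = 8.38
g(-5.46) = -121.27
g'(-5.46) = 36.76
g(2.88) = -23.36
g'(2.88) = -13.28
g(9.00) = -217.00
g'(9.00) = -50.00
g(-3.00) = -49.00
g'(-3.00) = 22.00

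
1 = 1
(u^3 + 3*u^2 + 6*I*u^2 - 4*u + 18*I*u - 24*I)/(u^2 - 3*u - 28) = (u^2 + u*(-1 + 6*I) - 6*I)/(u - 7)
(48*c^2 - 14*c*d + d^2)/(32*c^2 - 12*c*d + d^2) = (6*c - d)/(4*c - d)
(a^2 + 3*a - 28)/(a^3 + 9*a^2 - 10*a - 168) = 1/(a + 6)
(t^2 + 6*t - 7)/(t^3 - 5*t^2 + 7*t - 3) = (t + 7)/(t^2 - 4*t + 3)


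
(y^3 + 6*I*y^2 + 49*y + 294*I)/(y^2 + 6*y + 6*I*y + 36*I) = (y^2 + 49)/(y + 6)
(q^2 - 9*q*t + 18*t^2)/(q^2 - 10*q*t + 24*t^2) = (q - 3*t)/(q - 4*t)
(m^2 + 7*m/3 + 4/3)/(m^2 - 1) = (m + 4/3)/(m - 1)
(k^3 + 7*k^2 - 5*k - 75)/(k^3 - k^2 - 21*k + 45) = (k + 5)/(k - 3)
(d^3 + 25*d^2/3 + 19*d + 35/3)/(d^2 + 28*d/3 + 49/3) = (d^2 + 6*d + 5)/(d + 7)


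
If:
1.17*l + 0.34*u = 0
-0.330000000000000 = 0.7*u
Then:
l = 0.14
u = -0.47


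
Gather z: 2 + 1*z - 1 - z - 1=0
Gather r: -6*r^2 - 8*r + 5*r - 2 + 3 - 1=-6*r^2 - 3*r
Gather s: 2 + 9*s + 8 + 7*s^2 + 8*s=7*s^2 + 17*s + 10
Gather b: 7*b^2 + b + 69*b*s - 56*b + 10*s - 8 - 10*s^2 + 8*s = 7*b^2 + b*(69*s - 55) - 10*s^2 + 18*s - 8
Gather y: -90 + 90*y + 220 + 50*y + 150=140*y + 280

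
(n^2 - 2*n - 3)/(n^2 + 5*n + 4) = (n - 3)/(n + 4)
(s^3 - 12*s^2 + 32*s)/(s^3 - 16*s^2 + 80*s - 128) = s/(s - 4)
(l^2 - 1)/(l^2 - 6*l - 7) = (l - 1)/(l - 7)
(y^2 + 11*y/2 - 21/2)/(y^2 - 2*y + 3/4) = 2*(y + 7)/(2*y - 1)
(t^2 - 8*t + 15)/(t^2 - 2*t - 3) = (t - 5)/(t + 1)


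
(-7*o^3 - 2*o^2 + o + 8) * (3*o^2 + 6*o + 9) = -21*o^5 - 48*o^4 - 72*o^3 + 12*o^2 + 57*o + 72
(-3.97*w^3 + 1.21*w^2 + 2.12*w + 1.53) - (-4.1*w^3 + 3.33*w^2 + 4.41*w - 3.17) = 0.129999999999999*w^3 - 2.12*w^2 - 2.29*w + 4.7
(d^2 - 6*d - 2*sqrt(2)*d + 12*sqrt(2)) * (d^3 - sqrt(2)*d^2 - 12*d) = d^5 - 6*d^4 - 3*sqrt(2)*d^4 - 8*d^3 + 18*sqrt(2)*d^3 + 24*sqrt(2)*d^2 + 48*d^2 - 144*sqrt(2)*d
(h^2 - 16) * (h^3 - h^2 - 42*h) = h^5 - h^4 - 58*h^3 + 16*h^2 + 672*h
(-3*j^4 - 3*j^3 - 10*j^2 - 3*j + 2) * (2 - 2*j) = 6*j^5 + 14*j^3 - 14*j^2 - 10*j + 4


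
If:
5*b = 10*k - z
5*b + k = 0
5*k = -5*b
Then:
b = 0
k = 0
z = 0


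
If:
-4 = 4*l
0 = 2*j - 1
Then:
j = 1/2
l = -1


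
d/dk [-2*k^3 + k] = 1 - 6*k^2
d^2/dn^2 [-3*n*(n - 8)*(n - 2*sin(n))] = -6*n^2*sin(n) + 48*n*sin(n) + 24*n*cos(n) - 18*n + 12*sin(n) - 96*cos(n) + 48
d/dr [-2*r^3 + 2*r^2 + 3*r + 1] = -6*r^2 + 4*r + 3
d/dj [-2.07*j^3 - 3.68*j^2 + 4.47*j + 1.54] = -6.21*j^2 - 7.36*j + 4.47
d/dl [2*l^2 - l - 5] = 4*l - 1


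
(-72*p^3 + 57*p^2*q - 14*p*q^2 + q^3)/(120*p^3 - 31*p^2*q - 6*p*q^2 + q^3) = (-3*p + q)/(5*p + q)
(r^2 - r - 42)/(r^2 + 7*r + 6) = (r - 7)/(r + 1)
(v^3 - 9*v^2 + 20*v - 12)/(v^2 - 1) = (v^2 - 8*v + 12)/(v + 1)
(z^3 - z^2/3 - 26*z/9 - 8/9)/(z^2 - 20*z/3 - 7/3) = (3*z^2 - 2*z - 8)/(3*(z - 7))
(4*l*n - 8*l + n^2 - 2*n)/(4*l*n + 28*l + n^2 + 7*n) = (n - 2)/(n + 7)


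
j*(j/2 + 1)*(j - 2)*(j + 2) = j^4/2 + j^3 - 2*j^2 - 4*j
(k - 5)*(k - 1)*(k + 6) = k^3 - 31*k + 30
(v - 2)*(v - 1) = v^2 - 3*v + 2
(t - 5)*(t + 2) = t^2 - 3*t - 10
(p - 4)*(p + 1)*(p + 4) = p^3 + p^2 - 16*p - 16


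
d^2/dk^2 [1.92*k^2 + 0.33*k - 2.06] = 3.84000000000000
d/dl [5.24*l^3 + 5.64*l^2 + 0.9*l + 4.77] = 15.72*l^2 + 11.28*l + 0.9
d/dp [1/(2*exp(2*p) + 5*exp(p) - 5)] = (-4*exp(p) - 5)*exp(p)/(2*exp(2*p) + 5*exp(p) - 5)^2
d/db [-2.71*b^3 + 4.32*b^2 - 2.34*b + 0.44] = -8.13*b^2 + 8.64*b - 2.34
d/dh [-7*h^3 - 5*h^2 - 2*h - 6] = -21*h^2 - 10*h - 2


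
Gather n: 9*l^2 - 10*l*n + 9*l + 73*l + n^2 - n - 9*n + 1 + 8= 9*l^2 + 82*l + n^2 + n*(-10*l - 10) + 9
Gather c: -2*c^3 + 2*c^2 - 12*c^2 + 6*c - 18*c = -2*c^3 - 10*c^2 - 12*c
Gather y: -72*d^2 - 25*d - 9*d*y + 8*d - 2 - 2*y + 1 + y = -72*d^2 - 17*d + y*(-9*d - 1) - 1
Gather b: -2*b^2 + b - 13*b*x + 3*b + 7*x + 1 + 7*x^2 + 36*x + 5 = -2*b^2 + b*(4 - 13*x) + 7*x^2 + 43*x + 6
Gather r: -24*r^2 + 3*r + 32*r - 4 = -24*r^2 + 35*r - 4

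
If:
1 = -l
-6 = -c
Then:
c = 6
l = -1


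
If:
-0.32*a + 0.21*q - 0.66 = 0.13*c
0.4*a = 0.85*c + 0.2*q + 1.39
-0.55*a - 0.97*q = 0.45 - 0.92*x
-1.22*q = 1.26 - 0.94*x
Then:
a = 6.15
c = -1.47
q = 11.61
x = 16.40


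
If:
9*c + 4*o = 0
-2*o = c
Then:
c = 0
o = 0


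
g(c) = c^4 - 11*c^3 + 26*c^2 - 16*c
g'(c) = 4*c^3 - 33*c^2 + 52*c - 16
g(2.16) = -2.34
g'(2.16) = -17.33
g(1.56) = 2.48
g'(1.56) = -0.00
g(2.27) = -4.46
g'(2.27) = -21.22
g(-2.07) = 260.45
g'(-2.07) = -300.52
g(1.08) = 0.55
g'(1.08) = 6.71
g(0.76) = -1.64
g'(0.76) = 6.22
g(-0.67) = 25.90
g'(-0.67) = -66.86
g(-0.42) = 12.15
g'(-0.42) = -43.96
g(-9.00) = 16830.00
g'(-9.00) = -6073.00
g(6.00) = -240.00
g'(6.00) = -28.00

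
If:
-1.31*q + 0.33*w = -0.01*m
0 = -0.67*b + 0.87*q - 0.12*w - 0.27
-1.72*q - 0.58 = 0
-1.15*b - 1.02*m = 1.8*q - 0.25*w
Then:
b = -0.60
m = 0.93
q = -0.34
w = -1.37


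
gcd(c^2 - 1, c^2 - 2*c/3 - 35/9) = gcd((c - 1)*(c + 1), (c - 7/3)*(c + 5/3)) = 1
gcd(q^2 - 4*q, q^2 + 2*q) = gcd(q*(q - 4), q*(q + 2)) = q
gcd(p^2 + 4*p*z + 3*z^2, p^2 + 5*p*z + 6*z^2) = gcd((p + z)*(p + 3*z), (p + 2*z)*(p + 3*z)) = p + 3*z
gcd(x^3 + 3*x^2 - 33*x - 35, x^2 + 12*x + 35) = x + 7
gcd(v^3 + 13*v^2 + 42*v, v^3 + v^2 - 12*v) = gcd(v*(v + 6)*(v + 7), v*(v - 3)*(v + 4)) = v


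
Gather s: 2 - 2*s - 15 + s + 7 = -s - 6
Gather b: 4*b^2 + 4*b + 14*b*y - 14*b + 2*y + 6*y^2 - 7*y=4*b^2 + b*(14*y - 10) + 6*y^2 - 5*y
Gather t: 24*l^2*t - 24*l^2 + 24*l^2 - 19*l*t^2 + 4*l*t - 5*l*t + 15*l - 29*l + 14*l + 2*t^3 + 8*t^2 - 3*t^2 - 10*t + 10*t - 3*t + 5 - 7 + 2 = 2*t^3 + t^2*(5 - 19*l) + t*(24*l^2 - l - 3)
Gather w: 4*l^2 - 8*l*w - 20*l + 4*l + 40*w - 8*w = 4*l^2 - 16*l + w*(32 - 8*l)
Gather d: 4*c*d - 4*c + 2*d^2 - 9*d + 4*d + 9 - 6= -4*c + 2*d^2 + d*(4*c - 5) + 3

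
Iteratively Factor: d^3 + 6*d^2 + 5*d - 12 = (d + 3)*(d^2 + 3*d - 4) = (d - 1)*(d + 3)*(d + 4)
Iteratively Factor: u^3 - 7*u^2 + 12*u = (u - 3)*(u^2 - 4*u) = (u - 4)*(u - 3)*(u)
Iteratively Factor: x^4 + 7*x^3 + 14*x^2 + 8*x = (x)*(x^3 + 7*x^2 + 14*x + 8) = x*(x + 4)*(x^2 + 3*x + 2) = x*(x + 2)*(x + 4)*(x + 1)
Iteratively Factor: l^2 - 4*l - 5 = (l - 5)*(l + 1)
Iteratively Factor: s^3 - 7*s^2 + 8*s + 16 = (s - 4)*(s^2 - 3*s - 4) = (s - 4)*(s + 1)*(s - 4)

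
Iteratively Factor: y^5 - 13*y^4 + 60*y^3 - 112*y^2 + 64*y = (y - 4)*(y^4 - 9*y^3 + 24*y^2 - 16*y) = y*(y - 4)*(y^3 - 9*y^2 + 24*y - 16) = y*(y - 4)^2*(y^2 - 5*y + 4) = y*(y - 4)^2*(y - 1)*(y - 4)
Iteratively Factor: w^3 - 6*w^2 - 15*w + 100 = (w - 5)*(w^2 - w - 20) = (w - 5)*(w + 4)*(w - 5)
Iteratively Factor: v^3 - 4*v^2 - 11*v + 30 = (v - 5)*(v^2 + v - 6) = (v - 5)*(v - 2)*(v + 3)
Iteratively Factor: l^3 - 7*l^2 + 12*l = (l - 3)*(l^2 - 4*l) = (l - 4)*(l - 3)*(l)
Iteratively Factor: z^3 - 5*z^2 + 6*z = (z - 3)*(z^2 - 2*z) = z*(z - 3)*(z - 2)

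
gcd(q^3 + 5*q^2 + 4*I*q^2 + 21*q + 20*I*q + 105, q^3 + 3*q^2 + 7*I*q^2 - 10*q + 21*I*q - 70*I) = q^2 + q*(5 + 7*I) + 35*I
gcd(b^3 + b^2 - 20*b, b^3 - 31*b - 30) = b + 5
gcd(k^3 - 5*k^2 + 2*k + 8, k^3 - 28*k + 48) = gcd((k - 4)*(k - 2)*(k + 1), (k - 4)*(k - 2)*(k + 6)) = k^2 - 6*k + 8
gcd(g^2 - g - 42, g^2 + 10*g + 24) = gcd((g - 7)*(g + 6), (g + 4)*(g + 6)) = g + 6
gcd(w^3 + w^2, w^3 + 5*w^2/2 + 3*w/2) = w^2 + w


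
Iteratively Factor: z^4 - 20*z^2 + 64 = (z - 2)*(z^3 + 2*z^2 - 16*z - 32) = (z - 2)*(z + 2)*(z^2 - 16) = (z - 4)*(z - 2)*(z + 2)*(z + 4)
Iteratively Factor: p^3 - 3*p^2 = (p)*(p^2 - 3*p) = p*(p - 3)*(p)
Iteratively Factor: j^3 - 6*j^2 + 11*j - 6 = (j - 1)*(j^2 - 5*j + 6) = (j - 2)*(j - 1)*(j - 3)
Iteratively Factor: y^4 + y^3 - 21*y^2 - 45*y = (y + 3)*(y^3 - 2*y^2 - 15*y) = (y - 5)*(y + 3)*(y^2 + 3*y) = y*(y - 5)*(y + 3)*(y + 3)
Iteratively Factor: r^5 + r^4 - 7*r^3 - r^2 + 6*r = (r + 1)*(r^4 - 7*r^2 + 6*r) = (r + 1)*(r + 3)*(r^3 - 3*r^2 + 2*r) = (r - 2)*(r + 1)*(r + 3)*(r^2 - r) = (r - 2)*(r - 1)*(r + 1)*(r + 3)*(r)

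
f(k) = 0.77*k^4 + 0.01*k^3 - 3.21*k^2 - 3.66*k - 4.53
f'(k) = 3.08*k^3 + 0.03*k^2 - 6.42*k - 3.66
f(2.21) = -9.82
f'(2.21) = 15.54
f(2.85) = 10.00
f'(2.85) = 49.59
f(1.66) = -13.56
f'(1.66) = -0.15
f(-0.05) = -4.36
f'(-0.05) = -3.34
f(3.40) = 49.21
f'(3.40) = 95.92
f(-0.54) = -3.43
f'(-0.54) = -0.67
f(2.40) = -6.12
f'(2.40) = 23.68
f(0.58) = -7.64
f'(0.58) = -6.77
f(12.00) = 15473.31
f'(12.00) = 5245.86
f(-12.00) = 15526.59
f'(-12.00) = -5244.54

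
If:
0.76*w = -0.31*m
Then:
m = -2.45161290322581*w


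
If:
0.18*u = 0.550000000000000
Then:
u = 3.06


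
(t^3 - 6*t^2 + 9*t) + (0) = t^3 - 6*t^2 + 9*t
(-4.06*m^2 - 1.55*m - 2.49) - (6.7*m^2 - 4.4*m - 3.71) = -10.76*m^2 + 2.85*m + 1.22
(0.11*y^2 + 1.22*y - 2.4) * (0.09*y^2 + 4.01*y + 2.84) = 0.0099*y^4 + 0.5509*y^3 + 4.9886*y^2 - 6.1592*y - 6.816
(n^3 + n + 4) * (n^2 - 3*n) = n^5 - 3*n^4 + n^3 + n^2 - 12*n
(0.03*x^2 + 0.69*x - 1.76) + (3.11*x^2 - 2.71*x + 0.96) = 3.14*x^2 - 2.02*x - 0.8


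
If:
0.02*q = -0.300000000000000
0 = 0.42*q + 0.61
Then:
No Solution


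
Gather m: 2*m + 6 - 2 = 2*m + 4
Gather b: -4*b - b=-5*b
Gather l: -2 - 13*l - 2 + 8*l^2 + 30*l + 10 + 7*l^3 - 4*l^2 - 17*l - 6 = 7*l^3 + 4*l^2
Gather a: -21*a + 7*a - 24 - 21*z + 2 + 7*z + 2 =-14*a - 14*z - 20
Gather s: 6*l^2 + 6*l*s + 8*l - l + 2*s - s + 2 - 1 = 6*l^2 + 7*l + s*(6*l + 1) + 1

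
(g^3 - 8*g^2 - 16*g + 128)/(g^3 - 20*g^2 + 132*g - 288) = (g^2 - 16)/(g^2 - 12*g + 36)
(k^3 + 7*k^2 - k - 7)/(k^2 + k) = k + 6 - 7/k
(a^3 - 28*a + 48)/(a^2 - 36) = (a^2 - 6*a + 8)/(a - 6)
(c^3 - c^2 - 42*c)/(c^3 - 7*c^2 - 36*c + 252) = c/(c - 6)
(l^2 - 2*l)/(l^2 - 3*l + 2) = l/(l - 1)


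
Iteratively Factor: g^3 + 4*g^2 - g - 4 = (g + 1)*(g^2 + 3*g - 4) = (g - 1)*(g + 1)*(g + 4)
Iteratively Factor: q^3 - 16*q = (q + 4)*(q^2 - 4*q) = (q - 4)*(q + 4)*(q)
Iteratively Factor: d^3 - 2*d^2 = (d)*(d^2 - 2*d) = d^2*(d - 2)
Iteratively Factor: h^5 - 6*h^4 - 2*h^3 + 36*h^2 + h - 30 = (h - 5)*(h^4 - h^3 - 7*h^2 + h + 6) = (h - 5)*(h + 1)*(h^3 - 2*h^2 - 5*h + 6) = (h - 5)*(h + 1)*(h + 2)*(h^2 - 4*h + 3) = (h - 5)*(h - 1)*(h + 1)*(h + 2)*(h - 3)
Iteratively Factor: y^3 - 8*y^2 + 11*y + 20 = (y - 4)*(y^2 - 4*y - 5) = (y - 5)*(y - 4)*(y + 1)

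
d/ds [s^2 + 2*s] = 2*s + 2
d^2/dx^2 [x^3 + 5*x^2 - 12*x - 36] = 6*x + 10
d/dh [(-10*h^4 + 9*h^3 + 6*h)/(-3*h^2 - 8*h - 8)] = (60*h^5 + 213*h^4 + 176*h^3 - 198*h^2 - 48)/(9*h^4 + 48*h^3 + 112*h^2 + 128*h + 64)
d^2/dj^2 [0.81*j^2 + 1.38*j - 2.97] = 1.62000000000000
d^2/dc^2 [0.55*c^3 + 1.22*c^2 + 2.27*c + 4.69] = 3.3*c + 2.44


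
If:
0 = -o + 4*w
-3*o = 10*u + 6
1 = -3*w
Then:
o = -4/3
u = -1/5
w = -1/3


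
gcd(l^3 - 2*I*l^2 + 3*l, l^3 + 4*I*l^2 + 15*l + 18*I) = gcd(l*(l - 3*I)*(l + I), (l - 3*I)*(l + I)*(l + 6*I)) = l^2 - 2*I*l + 3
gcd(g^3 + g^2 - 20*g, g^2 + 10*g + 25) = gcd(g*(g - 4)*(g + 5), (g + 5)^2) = g + 5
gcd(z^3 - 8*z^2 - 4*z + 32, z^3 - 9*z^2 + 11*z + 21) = 1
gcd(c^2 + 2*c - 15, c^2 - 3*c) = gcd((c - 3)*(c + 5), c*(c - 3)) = c - 3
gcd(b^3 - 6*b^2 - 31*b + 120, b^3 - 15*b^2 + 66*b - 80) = b - 8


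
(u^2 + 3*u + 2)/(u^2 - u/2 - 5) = 2*(u + 1)/(2*u - 5)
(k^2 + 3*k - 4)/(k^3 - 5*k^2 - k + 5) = (k + 4)/(k^2 - 4*k - 5)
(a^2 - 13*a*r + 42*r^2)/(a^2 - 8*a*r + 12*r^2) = (-a + 7*r)/(-a + 2*r)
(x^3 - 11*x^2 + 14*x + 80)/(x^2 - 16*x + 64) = (x^2 - 3*x - 10)/(x - 8)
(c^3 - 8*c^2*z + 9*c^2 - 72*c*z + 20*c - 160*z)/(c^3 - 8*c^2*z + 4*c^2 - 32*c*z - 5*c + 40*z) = (c + 4)/(c - 1)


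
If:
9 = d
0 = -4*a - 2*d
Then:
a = -9/2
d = 9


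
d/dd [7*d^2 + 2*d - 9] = 14*d + 2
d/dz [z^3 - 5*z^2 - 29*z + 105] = 3*z^2 - 10*z - 29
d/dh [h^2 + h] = 2*h + 1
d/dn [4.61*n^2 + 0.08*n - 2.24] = 9.22*n + 0.08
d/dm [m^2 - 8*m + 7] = 2*m - 8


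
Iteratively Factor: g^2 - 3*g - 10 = (g + 2)*(g - 5)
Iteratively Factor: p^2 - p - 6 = (p + 2)*(p - 3)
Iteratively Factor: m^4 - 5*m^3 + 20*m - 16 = (m - 4)*(m^3 - m^2 - 4*m + 4) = (m - 4)*(m - 1)*(m^2 - 4) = (m - 4)*(m - 2)*(m - 1)*(m + 2)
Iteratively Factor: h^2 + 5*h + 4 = (h + 4)*(h + 1)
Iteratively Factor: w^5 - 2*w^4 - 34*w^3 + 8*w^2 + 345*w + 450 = (w + 2)*(w^4 - 4*w^3 - 26*w^2 + 60*w + 225) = (w - 5)*(w + 2)*(w^3 + w^2 - 21*w - 45) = (w - 5)*(w + 2)*(w + 3)*(w^2 - 2*w - 15) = (w - 5)^2*(w + 2)*(w + 3)*(w + 3)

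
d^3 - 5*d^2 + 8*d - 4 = (d - 2)^2*(d - 1)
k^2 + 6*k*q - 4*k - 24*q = (k - 4)*(k + 6*q)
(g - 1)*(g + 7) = g^2 + 6*g - 7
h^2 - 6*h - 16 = (h - 8)*(h + 2)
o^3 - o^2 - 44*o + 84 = (o - 6)*(o - 2)*(o + 7)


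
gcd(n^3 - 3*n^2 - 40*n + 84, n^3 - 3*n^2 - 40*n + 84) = n^3 - 3*n^2 - 40*n + 84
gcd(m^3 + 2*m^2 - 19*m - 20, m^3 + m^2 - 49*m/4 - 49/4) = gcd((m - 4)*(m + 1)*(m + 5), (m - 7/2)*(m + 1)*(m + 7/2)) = m + 1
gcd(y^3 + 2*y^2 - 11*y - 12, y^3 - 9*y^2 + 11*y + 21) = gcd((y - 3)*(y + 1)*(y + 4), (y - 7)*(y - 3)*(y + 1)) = y^2 - 2*y - 3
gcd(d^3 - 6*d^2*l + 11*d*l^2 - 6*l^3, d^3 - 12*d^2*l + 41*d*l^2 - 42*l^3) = d^2 - 5*d*l + 6*l^2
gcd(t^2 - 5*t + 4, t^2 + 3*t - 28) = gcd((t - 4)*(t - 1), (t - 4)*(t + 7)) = t - 4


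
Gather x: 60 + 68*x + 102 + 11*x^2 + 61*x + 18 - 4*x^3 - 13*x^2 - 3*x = -4*x^3 - 2*x^2 + 126*x + 180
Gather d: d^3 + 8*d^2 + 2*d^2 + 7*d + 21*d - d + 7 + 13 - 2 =d^3 + 10*d^2 + 27*d + 18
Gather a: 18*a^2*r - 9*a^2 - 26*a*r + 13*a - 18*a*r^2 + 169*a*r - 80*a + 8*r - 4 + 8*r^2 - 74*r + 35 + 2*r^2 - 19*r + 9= a^2*(18*r - 9) + a*(-18*r^2 + 143*r - 67) + 10*r^2 - 85*r + 40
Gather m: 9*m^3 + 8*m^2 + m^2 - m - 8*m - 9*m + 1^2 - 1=9*m^3 + 9*m^2 - 18*m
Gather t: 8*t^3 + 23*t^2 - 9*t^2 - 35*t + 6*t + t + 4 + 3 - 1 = 8*t^3 + 14*t^2 - 28*t + 6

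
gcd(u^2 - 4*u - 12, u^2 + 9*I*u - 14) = 1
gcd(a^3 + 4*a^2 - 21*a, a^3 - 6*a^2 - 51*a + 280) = a + 7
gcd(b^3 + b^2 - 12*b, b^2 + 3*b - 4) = b + 4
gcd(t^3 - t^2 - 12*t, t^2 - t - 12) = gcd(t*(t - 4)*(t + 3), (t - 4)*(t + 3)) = t^2 - t - 12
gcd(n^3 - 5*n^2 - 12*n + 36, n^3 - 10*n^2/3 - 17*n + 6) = n^2 - 3*n - 18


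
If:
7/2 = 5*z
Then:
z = 7/10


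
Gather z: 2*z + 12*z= 14*z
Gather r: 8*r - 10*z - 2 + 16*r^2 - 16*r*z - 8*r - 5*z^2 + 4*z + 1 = 16*r^2 - 16*r*z - 5*z^2 - 6*z - 1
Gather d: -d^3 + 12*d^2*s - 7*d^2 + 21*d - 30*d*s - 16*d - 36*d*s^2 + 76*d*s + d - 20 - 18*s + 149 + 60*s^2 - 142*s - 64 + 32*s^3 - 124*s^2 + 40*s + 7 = -d^3 + d^2*(12*s - 7) + d*(-36*s^2 + 46*s + 6) + 32*s^3 - 64*s^2 - 120*s + 72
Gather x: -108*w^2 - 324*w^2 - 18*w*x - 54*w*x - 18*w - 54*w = -432*w^2 - 72*w*x - 72*w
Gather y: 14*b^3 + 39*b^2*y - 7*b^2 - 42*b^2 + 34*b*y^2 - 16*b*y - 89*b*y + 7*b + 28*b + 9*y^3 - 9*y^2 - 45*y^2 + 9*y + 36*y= 14*b^3 - 49*b^2 + 35*b + 9*y^3 + y^2*(34*b - 54) + y*(39*b^2 - 105*b + 45)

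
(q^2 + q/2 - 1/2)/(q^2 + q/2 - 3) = (2*q^2 + q - 1)/(2*q^2 + q - 6)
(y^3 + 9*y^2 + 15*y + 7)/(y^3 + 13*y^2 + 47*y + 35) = (y + 1)/(y + 5)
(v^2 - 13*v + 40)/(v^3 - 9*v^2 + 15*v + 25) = (v - 8)/(v^2 - 4*v - 5)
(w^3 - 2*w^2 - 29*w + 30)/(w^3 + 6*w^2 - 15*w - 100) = (w^2 - 7*w + 6)/(w^2 + w - 20)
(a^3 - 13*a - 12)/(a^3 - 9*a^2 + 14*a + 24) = (a + 3)/(a - 6)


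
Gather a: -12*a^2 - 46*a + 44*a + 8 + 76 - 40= -12*a^2 - 2*a + 44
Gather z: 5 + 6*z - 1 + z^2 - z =z^2 + 5*z + 4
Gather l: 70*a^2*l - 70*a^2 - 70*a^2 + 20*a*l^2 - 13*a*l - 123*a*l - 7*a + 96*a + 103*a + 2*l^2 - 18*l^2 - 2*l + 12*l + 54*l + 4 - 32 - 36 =-140*a^2 + 192*a + l^2*(20*a - 16) + l*(70*a^2 - 136*a + 64) - 64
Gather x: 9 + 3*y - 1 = 3*y + 8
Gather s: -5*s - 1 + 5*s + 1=0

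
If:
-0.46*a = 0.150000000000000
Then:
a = -0.33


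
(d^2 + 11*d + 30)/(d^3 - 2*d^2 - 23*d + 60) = (d + 6)/(d^2 - 7*d + 12)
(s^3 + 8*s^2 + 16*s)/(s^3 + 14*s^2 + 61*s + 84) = s*(s + 4)/(s^2 + 10*s + 21)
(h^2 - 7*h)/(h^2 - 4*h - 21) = h/(h + 3)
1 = 1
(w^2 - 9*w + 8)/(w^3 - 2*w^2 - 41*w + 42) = (w - 8)/(w^2 - w - 42)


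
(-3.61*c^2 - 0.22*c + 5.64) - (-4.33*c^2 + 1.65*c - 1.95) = 0.72*c^2 - 1.87*c + 7.59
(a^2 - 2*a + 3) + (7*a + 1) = a^2 + 5*a + 4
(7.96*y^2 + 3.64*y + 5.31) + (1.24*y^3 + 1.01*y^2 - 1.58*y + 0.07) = 1.24*y^3 + 8.97*y^2 + 2.06*y + 5.38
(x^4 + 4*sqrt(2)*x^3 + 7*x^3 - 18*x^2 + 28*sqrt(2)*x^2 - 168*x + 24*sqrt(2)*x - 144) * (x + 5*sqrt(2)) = x^5 + 7*x^4 + 9*sqrt(2)*x^4 + 22*x^3 + 63*sqrt(2)*x^3 - 66*sqrt(2)*x^2 + 112*x^2 - 840*sqrt(2)*x + 96*x - 720*sqrt(2)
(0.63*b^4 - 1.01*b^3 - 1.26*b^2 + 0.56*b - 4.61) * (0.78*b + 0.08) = 0.4914*b^5 - 0.7374*b^4 - 1.0636*b^3 + 0.336*b^2 - 3.551*b - 0.3688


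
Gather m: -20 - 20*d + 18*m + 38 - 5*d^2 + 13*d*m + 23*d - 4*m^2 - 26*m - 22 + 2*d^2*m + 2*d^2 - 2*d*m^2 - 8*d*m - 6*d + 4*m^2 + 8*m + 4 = -3*d^2 - 2*d*m^2 - 3*d + m*(2*d^2 + 5*d)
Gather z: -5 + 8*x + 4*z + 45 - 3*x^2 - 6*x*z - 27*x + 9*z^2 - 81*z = -3*x^2 - 19*x + 9*z^2 + z*(-6*x - 77) + 40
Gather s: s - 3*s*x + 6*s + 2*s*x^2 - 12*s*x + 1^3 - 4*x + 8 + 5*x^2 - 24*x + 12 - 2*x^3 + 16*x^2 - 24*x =s*(2*x^2 - 15*x + 7) - 2*x^3 + 21*x^2 - 52*x + 21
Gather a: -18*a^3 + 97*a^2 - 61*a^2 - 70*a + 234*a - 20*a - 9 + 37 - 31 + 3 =-18*a^3 + 36*a^2 + 144*a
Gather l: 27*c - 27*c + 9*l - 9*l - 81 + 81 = 0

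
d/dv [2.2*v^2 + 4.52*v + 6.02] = 4.4*v + 4.52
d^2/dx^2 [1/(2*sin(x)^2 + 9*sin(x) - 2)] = (-16*sin(x)^4 - 54*sin(x)^3 - 73*sin(x)^2 + 90*sin(x) + 170)/(9*sin(x) - cos(2*x) - 1)^3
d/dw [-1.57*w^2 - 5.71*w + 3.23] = -3.14*w - 5.71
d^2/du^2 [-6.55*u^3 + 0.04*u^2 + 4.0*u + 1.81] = 0.08 - 39.3*u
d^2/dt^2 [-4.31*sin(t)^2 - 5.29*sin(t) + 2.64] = 5.29*sin(t) - 8.62*cos(2*t)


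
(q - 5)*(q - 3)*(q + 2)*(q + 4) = q^4 - 2*q^3 - 25*q^2 + 26*q + 120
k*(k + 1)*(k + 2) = k^3 + 3*k^2 + 2*k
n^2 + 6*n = n*(n + 6)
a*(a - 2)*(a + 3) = a^3 + a^2 - 6*a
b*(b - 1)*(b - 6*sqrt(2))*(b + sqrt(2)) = b^4 - 5*sqrt(2)*b^3 - b^3 - 12*b^2 + 5*sqrt(2)*b^2 + 12*b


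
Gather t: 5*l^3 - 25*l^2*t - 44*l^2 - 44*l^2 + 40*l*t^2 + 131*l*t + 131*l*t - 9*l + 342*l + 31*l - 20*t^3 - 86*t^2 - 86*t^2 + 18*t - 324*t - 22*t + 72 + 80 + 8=5*l^3 - 88*l^2 + 364*l - 20*t^3 + t^2*(40*l - 172) + t*(-25*l^2 + 262*l - 328) + 160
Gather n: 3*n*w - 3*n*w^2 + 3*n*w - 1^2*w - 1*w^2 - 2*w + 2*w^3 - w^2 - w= n*(-3*w^2 + 6*w) + 2*w^3 - 2*w^2 - 4*w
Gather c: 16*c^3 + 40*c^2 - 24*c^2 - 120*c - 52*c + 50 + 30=16*c^3 + 16*c^2 - 172*c + 80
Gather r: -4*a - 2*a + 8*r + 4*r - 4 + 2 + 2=-6*a + 12*r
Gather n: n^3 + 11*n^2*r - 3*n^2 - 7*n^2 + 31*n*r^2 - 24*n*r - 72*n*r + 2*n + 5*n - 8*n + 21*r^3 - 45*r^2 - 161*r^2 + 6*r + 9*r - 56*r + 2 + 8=n^3 + n^2*(11*r - 10) + n*(31*r^2 - 96*r - 1) + 21*r^3 - 206*r^2 - 41*r + 10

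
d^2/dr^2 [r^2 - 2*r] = 2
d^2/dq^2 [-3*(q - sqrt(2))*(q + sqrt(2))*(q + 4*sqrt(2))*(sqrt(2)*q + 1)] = -36*sqrt(2)*q^2 - 162*q - 12*sqrt(2)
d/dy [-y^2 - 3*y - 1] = -2*y - 3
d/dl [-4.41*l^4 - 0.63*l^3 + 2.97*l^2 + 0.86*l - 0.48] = -17.64*l^3 - 1.89*l^2 + 5.94*l + 0.86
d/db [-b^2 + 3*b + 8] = 3 - 2*b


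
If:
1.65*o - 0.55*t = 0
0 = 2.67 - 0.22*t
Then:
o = 4.05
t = 12.14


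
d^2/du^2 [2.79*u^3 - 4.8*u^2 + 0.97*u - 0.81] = 16.74*u - 9.6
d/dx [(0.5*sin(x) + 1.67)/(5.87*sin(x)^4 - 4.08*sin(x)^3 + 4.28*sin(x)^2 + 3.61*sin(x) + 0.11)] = (-8.805*sin(x)^4 - 35.1316*sin(x)^3 + 18.3008*sin(x)^2 - 14.2952*sin(x) - 5.9737)*cos(x)/(34.4569*sin(x)^8 - 47.8992*sin(x)^7 + 66.8936*sin(x)^6 + 7.45659999999999*sin(x)^5 - 9.8478*sin(x)^4 + 30.004*sin(x)^3 + 13.9737*sin(x)^2 + 0.7942*sin(x) + 0.0121)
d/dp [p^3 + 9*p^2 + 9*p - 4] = 3*p^2 + 18*p + 9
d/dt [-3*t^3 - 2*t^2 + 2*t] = -9*t^2 - 4*t + 2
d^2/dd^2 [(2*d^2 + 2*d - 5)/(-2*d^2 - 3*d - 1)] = 2*(4*d^3 + 72*d^2 + 102*d + 39)/(8*d^6 + 36*d^5 + 66*d^4 + 63*d^3 + 33*d^2 + 9*d + 1)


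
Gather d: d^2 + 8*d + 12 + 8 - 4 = d^2 + 8*d + 16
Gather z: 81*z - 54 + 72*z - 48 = 153*z - 102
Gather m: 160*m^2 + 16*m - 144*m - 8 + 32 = 160*m^2 - 128*m + 24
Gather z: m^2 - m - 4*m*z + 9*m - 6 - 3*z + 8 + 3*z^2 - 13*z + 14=m^2 + 8*m + 3*z^2 + z*(-4*m - 16) + 16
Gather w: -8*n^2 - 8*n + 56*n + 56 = -8*n^2 + 48*n + 56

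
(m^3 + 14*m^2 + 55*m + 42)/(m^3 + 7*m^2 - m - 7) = (m + 6)/(m - 1)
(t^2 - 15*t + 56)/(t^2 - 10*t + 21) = (t - 8)/(t - 3)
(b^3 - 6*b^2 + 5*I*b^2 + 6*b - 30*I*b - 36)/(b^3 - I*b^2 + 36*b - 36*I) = (b - 6)/(b - 6*I)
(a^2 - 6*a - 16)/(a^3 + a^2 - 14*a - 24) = (a - 8)/(a^2 - a - 12)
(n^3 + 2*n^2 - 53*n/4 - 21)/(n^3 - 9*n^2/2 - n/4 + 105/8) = 2*(n + 4)/(2*n - 5)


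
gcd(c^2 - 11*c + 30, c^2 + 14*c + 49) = 1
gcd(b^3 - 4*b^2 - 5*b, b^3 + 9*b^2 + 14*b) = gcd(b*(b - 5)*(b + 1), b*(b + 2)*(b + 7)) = b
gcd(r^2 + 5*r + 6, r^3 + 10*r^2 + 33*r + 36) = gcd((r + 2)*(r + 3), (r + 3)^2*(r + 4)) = r + 3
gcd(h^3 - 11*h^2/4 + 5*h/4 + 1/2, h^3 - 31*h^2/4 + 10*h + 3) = h^2 - 7*h/4 - 1/2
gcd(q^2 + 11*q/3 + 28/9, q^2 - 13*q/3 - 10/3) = 1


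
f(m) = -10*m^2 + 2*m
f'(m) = 2 - 20*m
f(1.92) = -33.02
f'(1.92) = -36.40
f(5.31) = -271.34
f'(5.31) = -104.20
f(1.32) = -14.78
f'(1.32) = -24.40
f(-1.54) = -26.80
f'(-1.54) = 32.80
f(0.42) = -0.92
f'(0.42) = -6.40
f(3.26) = -99.76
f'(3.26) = -63.20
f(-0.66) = -5.68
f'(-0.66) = 15.20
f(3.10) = -89.90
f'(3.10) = -60.00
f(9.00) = -792.00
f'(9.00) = -178.00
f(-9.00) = -828.00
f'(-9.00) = 182.00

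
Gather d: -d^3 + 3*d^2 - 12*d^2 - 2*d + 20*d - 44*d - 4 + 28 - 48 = -d^3 - 9*d^2 - 26*d - 24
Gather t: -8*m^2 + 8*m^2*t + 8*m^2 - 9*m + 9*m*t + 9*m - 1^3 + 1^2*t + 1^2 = t*(8*m^2 + 9*m + 1)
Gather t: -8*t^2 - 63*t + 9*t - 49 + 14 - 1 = -8*t^2 - 54*t - 36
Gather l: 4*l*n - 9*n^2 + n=4*l*n - 9*n^2 + n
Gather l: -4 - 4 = -8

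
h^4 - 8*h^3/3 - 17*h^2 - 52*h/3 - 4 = (h - 6)*(h + 1/3)*(h + 1)*(h + 2)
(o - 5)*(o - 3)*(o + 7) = o^3 - o^2 - 41*o + 105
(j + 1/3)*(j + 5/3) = j^2 + 2*j + 5/9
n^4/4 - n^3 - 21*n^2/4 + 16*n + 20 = (n/4 + 1/4)*(n - 5)*(n - 4)*(n + 4)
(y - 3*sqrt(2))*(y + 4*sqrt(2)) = y^2 + sqrt(2)*y - 24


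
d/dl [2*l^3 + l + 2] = 6*l^2 + 1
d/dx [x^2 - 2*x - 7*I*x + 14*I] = 2*x - 2 - 7*I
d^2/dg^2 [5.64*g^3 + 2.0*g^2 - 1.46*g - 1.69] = 33.84*g + 4.0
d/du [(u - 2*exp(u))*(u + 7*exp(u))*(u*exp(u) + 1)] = (u + 1)*(u - 2*exp(u))*(u + 7*exp(u))*exp(u) + (u - 2*exp(u))*(u*exp(u) + 1)*(7*exp(u) + 1) - (u + 7*exp(u))*(u*exp(u) + 1)*(2*exp(u) - 1)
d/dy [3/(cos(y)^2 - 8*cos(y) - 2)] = 6*(cos(y) - 4)*sin(y)/(sin(y)^2 + 8*cos(y) + 1)^2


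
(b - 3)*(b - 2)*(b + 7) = b^3 + 2*b^2 - 29*b + 42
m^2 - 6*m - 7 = (m - 7)*(m + 1)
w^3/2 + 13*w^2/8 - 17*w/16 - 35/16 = (w/2 + 1/2)*(w - 5/4)*(w + 7/2)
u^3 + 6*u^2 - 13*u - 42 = (u - 3)*(u + 2)*(u + 7)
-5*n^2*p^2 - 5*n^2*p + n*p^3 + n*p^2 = p*(-5*n + p)*(n*p + n)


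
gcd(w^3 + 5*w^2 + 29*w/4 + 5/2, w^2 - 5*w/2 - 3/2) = w + 1/2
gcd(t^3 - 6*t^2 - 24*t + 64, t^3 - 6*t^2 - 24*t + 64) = t^3 - 6*t^2 - 24*t + 64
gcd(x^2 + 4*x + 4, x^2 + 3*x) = 1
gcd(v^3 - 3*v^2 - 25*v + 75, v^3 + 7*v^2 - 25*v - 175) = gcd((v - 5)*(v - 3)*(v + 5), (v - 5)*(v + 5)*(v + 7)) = v^2 - 25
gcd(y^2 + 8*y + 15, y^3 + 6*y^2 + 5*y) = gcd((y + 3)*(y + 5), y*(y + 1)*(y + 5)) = y + 5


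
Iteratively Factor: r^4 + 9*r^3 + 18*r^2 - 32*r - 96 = (r - 2)*(r^3 + 11*r^2 + 40*r + 48) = (r - 2)*(r + 4)*(r^2 + 7*r + 12) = (r - 2)*(r + 3)*(r + 4)*(r + 4)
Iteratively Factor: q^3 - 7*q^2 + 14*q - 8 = (q - 1)*(q^2 - 6*q + 8) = (q - 4)*(q - 1)*(q - 2)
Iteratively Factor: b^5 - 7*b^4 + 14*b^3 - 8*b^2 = (b)*(b^4 - 7*b^3 + 14*b^2 - 8*b) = b*(b - 1)*(b^3 - 6*b^2 + 8*b) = b*(b - 4)*(b - 1)*(b^2 - 2*b) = b^2*(b - 4)*(b - 1)*(b - 2)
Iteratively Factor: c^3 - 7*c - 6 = (c - 3)*(c^2 + 3*c + 2) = (c - 3)*(c + 2)*(c + 1)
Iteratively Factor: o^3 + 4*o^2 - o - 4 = (o - 1)*(o^2 + 5*o + 4) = (o - 1)*(o + 1)*(o + 4)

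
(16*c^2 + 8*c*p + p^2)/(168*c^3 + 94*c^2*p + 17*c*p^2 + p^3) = (4*c + p)/(42*c^2 + 13*c*p + p^2)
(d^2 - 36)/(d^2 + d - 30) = (d - 6)/(d - 5)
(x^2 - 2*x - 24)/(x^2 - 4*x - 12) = (x + 4)/(x + 2)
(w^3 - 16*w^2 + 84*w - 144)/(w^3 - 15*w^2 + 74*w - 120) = (w - 6)/(w - 5)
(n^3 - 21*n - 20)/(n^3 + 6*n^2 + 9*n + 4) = (n - 5)/(n + 1)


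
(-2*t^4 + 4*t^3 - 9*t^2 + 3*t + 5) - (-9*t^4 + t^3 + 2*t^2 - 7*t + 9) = 7*t^4 + 3*t^3 - 11*t^2 + 10*t - 4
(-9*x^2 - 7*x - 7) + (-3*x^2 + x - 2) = -12*x^2 - 6*x - 9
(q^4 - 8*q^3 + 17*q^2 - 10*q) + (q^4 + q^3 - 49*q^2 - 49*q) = 2*q^4 - 7*q^3 - 32*q^2 - 59*q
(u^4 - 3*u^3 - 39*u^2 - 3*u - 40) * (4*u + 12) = 4*u^5 - 192*u^3 - 480*u^2 - 196*u - 480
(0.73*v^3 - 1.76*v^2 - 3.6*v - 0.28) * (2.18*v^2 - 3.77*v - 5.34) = 1.5914*v^5 - 6.5889*v^4 - 5.111*v^3 + 22.36*v^2 + 20.2796*v + 1.4952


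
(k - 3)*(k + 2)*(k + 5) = k^3 + 4*k^2 - 11*k - 30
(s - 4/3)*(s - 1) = s^2 - 7*s/3 + 4/3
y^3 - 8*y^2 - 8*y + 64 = (y - 8)*(y - 2*sqrt(2))*(y + 2*sqrt(2))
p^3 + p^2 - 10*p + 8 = (p - 2)*(p - 1)*(p + 4)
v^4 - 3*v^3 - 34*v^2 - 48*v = v*(v - 8)*(v + 2)*(v + 3)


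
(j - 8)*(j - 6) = j^2 - 14*j + 48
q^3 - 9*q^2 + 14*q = q*(q - 7)*(q - 2)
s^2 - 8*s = s*(s - 8)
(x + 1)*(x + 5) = x^2 + 6*x + 5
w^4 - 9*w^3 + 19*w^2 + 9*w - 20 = (w - 5)*(w - 4)*(w - 1)*(w + 1)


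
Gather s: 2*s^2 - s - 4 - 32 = 2*s^2 - s - 36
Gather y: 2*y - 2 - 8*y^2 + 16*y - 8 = -8*y^2 + 18*y - 10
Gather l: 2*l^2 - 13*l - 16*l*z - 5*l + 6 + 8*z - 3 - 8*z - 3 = 2*l^2 + l*(-16*z - 18)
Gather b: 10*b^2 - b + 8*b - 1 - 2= 10*b^2 + 7*b - 3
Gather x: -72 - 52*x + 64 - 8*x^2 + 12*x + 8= -8*x^2 - 40*x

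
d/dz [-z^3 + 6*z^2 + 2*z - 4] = -3*z^2 + 12*z + 2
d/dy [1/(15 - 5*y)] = 1/(5*(y - 3)^2)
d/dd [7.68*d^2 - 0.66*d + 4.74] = 15.36*d - 0.66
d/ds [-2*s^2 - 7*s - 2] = -4*s - 7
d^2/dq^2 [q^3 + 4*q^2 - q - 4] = 6*q + 8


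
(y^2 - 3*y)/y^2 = (y - 3)/y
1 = 1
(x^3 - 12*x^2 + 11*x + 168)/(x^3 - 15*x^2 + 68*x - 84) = (x^2 - 5*x - 24)/(x^2 - 8*x + 12)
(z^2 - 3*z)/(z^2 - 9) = z/(z + 3)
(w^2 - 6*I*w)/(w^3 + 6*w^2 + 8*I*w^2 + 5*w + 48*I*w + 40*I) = w*(w - 6*I)/(w^3 + 2*w^2*(3 + 4*I) + w*(5 + 48*I) + 40*I)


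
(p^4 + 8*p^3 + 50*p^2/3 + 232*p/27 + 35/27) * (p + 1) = p^5 + 9*p^4 + 74*p^3/3 + 682*p^2/27 + 89*p/9 + 35/27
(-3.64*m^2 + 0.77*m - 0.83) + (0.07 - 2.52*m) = -3.64*m^2 - 1.75*m - 0.76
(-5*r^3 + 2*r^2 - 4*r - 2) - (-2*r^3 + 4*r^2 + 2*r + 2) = -3*r^3 - 2*r^2 - 6*r - 4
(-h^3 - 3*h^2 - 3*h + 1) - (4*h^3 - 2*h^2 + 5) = -5*h^3 - h^2 - 3*h - 4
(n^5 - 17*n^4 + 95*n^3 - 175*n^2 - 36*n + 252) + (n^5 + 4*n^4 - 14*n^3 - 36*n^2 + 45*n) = 2*n^5 - 13*n^4 + 81*n^3 - 211*n^2 + 9*n + 252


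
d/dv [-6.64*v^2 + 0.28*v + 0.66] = 0.28 - 13.28*v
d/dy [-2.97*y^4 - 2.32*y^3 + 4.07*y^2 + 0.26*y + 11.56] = -11.88*y^3 - 6.96*y^2 + 8.14*y + 0.26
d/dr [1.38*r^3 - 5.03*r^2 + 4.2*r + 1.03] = 4.14*r^2 - 10.06*r + 4.2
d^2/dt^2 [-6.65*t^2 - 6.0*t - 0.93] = -13.3000000000000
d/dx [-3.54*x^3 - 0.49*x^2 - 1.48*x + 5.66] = -10.62*x^2 - 0.98*x - 1.48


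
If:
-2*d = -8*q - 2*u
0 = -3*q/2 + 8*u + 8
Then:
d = 67*u/3 + 64/3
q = 16*u/3 + 16/3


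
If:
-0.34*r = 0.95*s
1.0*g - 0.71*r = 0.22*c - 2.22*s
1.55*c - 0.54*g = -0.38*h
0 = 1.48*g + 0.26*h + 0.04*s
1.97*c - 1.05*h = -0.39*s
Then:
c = 0.00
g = 0.00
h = 0.00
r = 0.00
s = 0.00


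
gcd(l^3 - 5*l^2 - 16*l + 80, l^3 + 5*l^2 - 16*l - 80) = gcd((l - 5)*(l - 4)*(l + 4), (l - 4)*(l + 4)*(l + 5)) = l^2 - 16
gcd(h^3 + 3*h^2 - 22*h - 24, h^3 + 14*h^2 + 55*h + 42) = h^2 + 7*h + 6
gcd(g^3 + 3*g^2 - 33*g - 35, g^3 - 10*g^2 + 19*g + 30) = g^2 - 4*g - 5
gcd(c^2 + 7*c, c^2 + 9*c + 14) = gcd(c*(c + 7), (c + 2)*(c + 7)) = c + 7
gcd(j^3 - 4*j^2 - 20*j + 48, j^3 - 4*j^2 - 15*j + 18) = j - 6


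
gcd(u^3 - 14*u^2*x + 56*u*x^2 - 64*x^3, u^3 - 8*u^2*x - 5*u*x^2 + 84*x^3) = -u + 4*x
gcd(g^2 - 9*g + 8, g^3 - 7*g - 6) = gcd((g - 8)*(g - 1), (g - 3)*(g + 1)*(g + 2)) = 1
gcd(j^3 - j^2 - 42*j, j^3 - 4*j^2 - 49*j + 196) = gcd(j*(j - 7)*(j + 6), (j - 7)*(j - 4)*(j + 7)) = j - 7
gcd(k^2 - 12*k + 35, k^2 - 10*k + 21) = k - 7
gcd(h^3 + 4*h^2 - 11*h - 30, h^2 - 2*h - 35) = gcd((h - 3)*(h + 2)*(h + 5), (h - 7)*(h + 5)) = h + 5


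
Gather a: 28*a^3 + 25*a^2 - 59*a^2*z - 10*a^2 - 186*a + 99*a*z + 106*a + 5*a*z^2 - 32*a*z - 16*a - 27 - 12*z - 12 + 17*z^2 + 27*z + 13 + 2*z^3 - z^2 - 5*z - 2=28*a^3 + a^2*(15 - 59*z) + a*(5*z^2 + 67*z - 96) + 2*z^3 + 16*z^2 + 10*z - 28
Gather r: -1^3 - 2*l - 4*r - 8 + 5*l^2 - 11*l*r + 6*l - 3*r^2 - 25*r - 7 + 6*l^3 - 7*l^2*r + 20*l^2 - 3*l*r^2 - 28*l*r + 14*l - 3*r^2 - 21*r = 6*l^3 + 25*l^2 + 18*l + r^2*(-3*l - 6) + r*(-7*l^2 - 39*l - 50) - 16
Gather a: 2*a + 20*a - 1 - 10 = 22*a - 11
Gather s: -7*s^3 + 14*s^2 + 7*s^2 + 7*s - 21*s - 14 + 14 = -7*s^3 + 21*s^2 - 14*s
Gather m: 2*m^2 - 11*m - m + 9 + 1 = 2*m^2 - 12*m + 10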